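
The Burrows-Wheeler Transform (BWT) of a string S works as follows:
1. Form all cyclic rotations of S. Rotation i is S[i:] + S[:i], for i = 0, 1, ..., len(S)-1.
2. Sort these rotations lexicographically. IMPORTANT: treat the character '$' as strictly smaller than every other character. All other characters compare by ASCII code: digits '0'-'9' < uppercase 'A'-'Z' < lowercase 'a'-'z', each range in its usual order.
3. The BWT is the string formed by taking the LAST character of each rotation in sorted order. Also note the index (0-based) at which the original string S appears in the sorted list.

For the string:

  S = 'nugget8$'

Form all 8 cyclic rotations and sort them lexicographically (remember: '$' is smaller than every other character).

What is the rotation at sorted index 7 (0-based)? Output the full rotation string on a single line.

All 8 rotations (rotation i = S[i:]+S[:i]):
  rot[0] = nugget8$
  rot[1] = ugget8$n
  rot[2] = gget8$nu
  rot[3] = get8$nug
  rot[4] = et8$nugg
  rot[5] = t8$nugge
  rot[6] = 8$nugget
  rot[7] = $nugget8
Sorted (with $ < everything):
  sorted[0] = $nugget8
  sorted[1] = 8$nugget
  sorted[2] = et8$nugg
  sorted[3] = get8$nug
  sorted[4] = gget8$nu
  sorted[5] = nugget8$
  sorted[6] = t8$nugge
  sorted[7] = ugget8$n
sorted[7] = ugget8$n

Answer: ugget8$n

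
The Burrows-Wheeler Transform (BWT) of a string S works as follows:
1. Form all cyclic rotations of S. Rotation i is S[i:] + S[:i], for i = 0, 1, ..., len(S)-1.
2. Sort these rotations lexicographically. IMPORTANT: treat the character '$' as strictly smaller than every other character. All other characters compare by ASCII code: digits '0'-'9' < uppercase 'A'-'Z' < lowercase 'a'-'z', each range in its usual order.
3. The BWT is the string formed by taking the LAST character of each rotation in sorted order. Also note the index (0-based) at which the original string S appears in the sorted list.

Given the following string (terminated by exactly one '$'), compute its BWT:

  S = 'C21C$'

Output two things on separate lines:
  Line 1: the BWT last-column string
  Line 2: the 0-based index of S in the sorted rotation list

Answer: C2C1$
4

Derivation:
All 5 rotations (rotation i = S[i:]+S[:i]):
  rot[0] = C21C$
  rot[1] = 21C$C
  rot[2] = 1C$C2
  rot[3] = C$C21
  rot[4] = $C21C
Sorted (with $ < everything):
  sorted[0] = $C21C  (last char: 'C')
  sorted[1] = 1C$C2  (last char: '2')
  sorted[2] = 21C$C  (last char: 'C')
  sorted[3] = C$C21  (last char: '1')
  sorted[4] = C21C$  (last char: '$')
Last column: C2C1$
Original string S is at sorted index 4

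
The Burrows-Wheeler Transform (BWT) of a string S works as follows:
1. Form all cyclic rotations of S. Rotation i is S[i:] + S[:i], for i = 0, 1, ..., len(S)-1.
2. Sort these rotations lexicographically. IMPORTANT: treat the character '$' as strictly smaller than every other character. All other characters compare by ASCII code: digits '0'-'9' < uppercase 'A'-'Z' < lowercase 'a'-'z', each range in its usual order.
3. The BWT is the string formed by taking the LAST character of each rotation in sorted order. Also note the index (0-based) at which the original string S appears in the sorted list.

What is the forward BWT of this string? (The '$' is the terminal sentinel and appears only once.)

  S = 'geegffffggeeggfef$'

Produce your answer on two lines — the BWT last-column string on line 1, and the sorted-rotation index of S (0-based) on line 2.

All 18 rotations (rotation i = S[i:]+S[:i]):
  rot[0] = geegffffggeeggfef$
  rot[1] = eegffffggeeggfef$g
  rot[2] = egffffggeeggfef$ge
  rot[3] = gffffggeeggfef$gee
  rot[4] = ffffggeeggfef$geeg
  rot[5] = fffggeeggfef$geegf
  rot[6] = ffggeeggfef$geegff
  rot[7] = fggeeggfef$geegfff
  rot[8] = ggeeggfef$geegffff
  rot[9] = geeggfef$geegffffg
  rot[10] = eeggfef$geegffffgg
  rot[11] = eggfef$geegffffgge
  rot[12] = ggfef$geegffffggee
  rot[13] = gfef$geegffffggeeg
  rot[14] = fef$geegffffggeegg
  rot[15] = ef$geegffffggeeggf
  rot[16] = f$geegffffggeeggfe
  rot[17] = $geegffffggeeggfef
Sorted (with $ < everything):
  sorted[0] = $geegffffggeeggfef  (last char: 'f')
  sorted[1] = eegffffggeeggfef$g  (last char: 'g')
  sorted[2] = eeggfef$geegffffgg  (last char: 'g')
  sorted[3] = ef$geegffffggeeggf  (last char: 'f')
  sorted[4] = egffffggeeggfef$ge  (last char: 'e')
  sorted[5] = eggfef$geegffffgge  (last char: 'e')
  sorted[6] = f$geegffffggeeggfe  (last char: 'e')
  sorted[7] = fef$geegffffggeegg  (last char: 'g')
  sorted[8] = ffffggeeggfef$geeg  (last char: 'g')
  sorted[9] = fffggeeggfef$geegf  (last char: 'f')
  sorted[10] = ffggeeggfef$geegff  (last char: 'f')
  sorted[11] = fggeeggfef$geegfff  (last char: 'f')
  sorted[12] = geegffffggeeggfef$  (last char: '$')
  sorted[13] = geeggfef$geegffffg  (last char: 'g')
  sorted[14] = gfef$geegffffggeeg  (last char: 'g')
  sorted[15] = gffffggeeggfef$gee  (last char: 'e')
  sorted[16] = ggeeggfef$geegffff  (last char: 'f')
  sorted[17] = ggfef$geegffffggee  (last char: 'e')
Last column: fggfeeeggfff$ggefe
Original string S is at sorted index 12

Answer: fggfeeeggfff$ggefe
12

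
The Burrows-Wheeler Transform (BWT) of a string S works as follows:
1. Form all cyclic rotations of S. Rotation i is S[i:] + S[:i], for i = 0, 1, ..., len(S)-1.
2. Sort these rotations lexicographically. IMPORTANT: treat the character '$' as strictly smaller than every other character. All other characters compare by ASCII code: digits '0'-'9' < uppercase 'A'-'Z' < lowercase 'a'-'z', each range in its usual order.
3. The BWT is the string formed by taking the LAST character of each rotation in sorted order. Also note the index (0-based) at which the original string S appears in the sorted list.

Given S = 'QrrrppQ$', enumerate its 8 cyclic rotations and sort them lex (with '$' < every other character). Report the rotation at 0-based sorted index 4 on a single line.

Answer: ppQ$Qrrr

Derivation:
All 8 rotations (rotation i = S[i:]+S[:i]):
  rot[0] = QrrrppQ$
  rot[1] = rrrppQ$Q
  rot[2] = rrppQ$Qr
  rot[3] = rppQ$Qrr
  rot[4] = ppQ$Qrrr
  rot[5] = pQ$Qrrrp
  rot[6] = Q$Qrrrpp
  rot[7] = $QrrrppQ
Sorted (with $ < everything):
  sorted[0] = $QrrrppQ
  sorted[1] = Q$Qrrrpp
  sorted[2] = QrrrppQ$
  sorted[3] = pQ$Qrrrp
  sorted[4] = ppQ$Qrrr
  sorted[5] = rppQ$Qrr
  sorted[6] = rrppQ$Qr
  sorted[7] = rrrppQ$Q
sorted[4] = ppQ$Qrrr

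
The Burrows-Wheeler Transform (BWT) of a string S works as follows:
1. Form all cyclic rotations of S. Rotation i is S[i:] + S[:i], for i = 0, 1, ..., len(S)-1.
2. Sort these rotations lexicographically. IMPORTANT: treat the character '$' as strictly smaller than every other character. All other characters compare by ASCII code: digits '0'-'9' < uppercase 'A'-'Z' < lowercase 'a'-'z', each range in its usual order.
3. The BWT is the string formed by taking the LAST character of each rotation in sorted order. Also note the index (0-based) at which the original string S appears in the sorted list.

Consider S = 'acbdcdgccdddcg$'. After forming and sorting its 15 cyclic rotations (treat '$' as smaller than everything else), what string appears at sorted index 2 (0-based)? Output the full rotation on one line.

Answer: bdcdgccdddcg$ac

Derivation:
All 15 rotations (rotation i = S[i:]+S[:i]):
  rot[0] = acbdcdgccdddcg$
  rot[1] = cbdcdgccdddcg$a
  rot[2] = bdcdgccdddcg$ac
  rot[3] = dcdgccdddcg$acb
  rot[4] = cdgccdddcg$acbd
  rot[5] = dgccdddcg$acbdc
  rot[6] = gccdddcg$acbdcd
  rot[7] = ccdddcg$acbdcdg
  rot[8] = cdddcg$acbdcdgc
  rot[9] = dddcg$acbdcdgcc
  rot[10] = ddcg$acbdcdgccd
  rot[11] = dcg$acbdcdgccdd
  rot[12] = cg$acbdcdgccddd
  rot[13] = g$acbdcdgccdddc
  rot[14] = $acbdcdgccdddcg
Sorted (with $ < everything):
  sorted[0] = $acbdcdgccdddcg
  sorted[1] = acbdcdgccdddcg$
  sorted[2] = bdcdgccdddcg$ac
  sorted[3] = cbdcdgccdddcg$a
  sorted[4] = ccdddcg$acbdcdg
  sorted[5] = cdddcg$acbdcdgc
  sorted[6] = cdgccdddcg$acbd
  sorted[7] = cg$acbdcdgccddd
  sorted[8] = dcdgccdddcg$acb
  sorted[9] = dcg$acbdcdgccdd
  sorted[10] = ddcg$acbdcdgccd
  sorted[11] = dddcg$acbdcdgcc
  sorted[12] = dgccdddcg$acbdc
  sorted[13] = g$acbdcdgccdddc
  sorted[14] = gccdddcg$acbdcd
sorted[2] = bdcdgccdddcg$ac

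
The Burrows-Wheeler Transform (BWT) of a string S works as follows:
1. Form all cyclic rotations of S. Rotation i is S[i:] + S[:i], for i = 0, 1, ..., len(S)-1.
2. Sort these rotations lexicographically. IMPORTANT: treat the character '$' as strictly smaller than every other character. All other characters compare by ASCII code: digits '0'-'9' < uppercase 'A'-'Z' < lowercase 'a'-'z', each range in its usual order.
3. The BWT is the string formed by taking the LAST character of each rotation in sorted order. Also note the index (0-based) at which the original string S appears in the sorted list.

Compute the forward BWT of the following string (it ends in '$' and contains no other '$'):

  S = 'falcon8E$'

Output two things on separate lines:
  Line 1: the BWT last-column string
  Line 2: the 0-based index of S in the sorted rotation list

Answer: En8fl$aoc
5

Derivation:
All 9 rotations (rotation i = S[i:]+S[:i]):
  rot[0] = falcon8E$
  rot[1] = alcon8E$f
  rot[2] = lcon8E$fa
  rot[3] = con8E$fal
  rot[4] = on8E$falc
  rot[5] = n8E$falco
  rot[6] = 8E$falcon
  rot[7] = E$falcon8
  rot[8] = $falcon8E
Sorted (with $ < everything):
  sorted[0] = $falcon8E  (last char: 'E')
  sorted[1] = 8E$falcon  (last char: 'n')
  sorted[2] = E$falcon8  (last char: '8')
  sorted[3] = alcon8E$f  (last char: 'f')
  sorted[4] = con8E$fal  (last char: 'l')
  sorted[5] = falcon8E$  (last char: '$')
  sorted[6] = lcon8E$fa  (last char: 'a')
  sorted[7] = n8E$falco  (last char: 'o')
  sorted[8] = on8E$falc  (last char: 'c')
Last column: En8fl$aoc
Original string S is at sorted index 5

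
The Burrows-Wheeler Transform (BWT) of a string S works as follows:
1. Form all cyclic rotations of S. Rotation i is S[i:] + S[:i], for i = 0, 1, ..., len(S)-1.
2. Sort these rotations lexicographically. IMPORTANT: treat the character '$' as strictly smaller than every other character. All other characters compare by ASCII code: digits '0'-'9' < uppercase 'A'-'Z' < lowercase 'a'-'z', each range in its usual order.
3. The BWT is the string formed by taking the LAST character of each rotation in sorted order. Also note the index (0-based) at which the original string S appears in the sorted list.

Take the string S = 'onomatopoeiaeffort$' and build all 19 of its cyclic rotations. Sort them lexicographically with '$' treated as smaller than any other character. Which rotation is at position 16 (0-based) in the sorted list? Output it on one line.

Answer: rt$onomatopoeiaeffo

Derivation:
All 19 rotations (rotation i = S[i:]+S[:i]):
  rot[0] = onomatopoeiaeffort$
  rot[1] = nomatopoeiaeffort$o
  rot[2] = omatopoeiaeffort$on
  rot[3] = matopoeiaeffort$ono
  rot[4] = atopoeiaeffort$onom
  rot[5] = topoeiaeffort$onoma
  rot[6] = opoeiaeffort$onomat
  rot[7] = poeiaeffort$onomato
  rot[8] = oeiaeffort$onomatop
  rot[9] = eiaeffort$onomatopo
  rot[10] = iaeffort$onomatopoe
  rot[11] = aeffort$onomatopoei
  rot[12] = effort$onomatopoeia
  rot[13] = ffort$onomatopoeiae
  rot[14] = fort$onomatopoeiaef
  rot[15] = ort$onomatopoeiaeff
  rot[16] = rt$onomatopoeiaeffo
  rot[17] = t$onomatopoeiaeffor
  rot[18] = $onomatopoeiaeffort
Sorted (with $ < everything):
  sorted[0] = $onomatopoeiaeffort
  sorted[1] = aeffort$onomatopoei
  sorted[2] = atopoeiaeffort$onom
  sorted[3] = effort$onomatopoeia
  sorted[4] = eiaeffort$onomatopo
  sorted[5] = ffort$onomatopoeiae
  sorted[6] = fort$onomatopoeiaef
  sorted[7] = iaeffort$onomatopoe
  sorted[8] = matopoeiaeffort$ono
  sorted[9] = nomatopoeiaeffort$o
  sorted[10] = oeiaeffort$onomatop
  sorted[11] = omatopoeiaeffort$on
  sorted[12] = onomatopoeiaeffort$
  sorted[13] = opoeiaeffort$onomat
  sorted[14] = ort$onomatopoeiaeff
  sorted[15] = poeiaeffort$onomato
  sorted[16] = rt$onomatopoeiaeffo
  sorted[17] = t$onomatopoeiaeffor
  sorted[18] = topoeiaeffort$onoma
sorted[16] = rt$onomatopoeiaeffo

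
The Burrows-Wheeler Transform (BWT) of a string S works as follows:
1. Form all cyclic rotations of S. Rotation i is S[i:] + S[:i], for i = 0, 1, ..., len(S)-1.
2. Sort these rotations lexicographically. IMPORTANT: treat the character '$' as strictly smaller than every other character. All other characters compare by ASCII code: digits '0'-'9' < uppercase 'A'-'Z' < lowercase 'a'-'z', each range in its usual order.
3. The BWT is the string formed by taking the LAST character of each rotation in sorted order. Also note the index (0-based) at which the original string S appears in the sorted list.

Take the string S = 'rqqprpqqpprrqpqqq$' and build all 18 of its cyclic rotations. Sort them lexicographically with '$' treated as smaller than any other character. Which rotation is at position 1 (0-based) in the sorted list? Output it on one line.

Answer: pprrqpqqq$rqqprpqq

Derivation:
All 18 rotations (rotation i = S[i:]+S[:i]):
  rot[0] = rqqprpqqpprrqpqqq$
  rot[1] = qqprpqqpprrqpqqq$r
  rot[2] = qprpqqpprrqpqqq$rq
  rot[3] = prpqqpprrqpqqq$rqq
  rot[4] = rpqqpprrqpqqq$rqqp
  rot[5] = pqqpprrqpqqq$rqqpr
  rot[6] = qqpprrqpqqq$rqqprp
  rot[7] = qpprrqpqqq$rqqprpq
  rot[8] = pprrqpqqq$rqqprpqq
  rot[9] = prrqpqqq$rqqprpqqp
  rot[10] = rrqpqqq$rqqprpqqpp
  rot[11] = rqpqqq$rqqprpqqppr
  rot[12] = qpqqq$rqqprpqqpprr
  rot[13] = pqqq$rqqprpqqpprrq
  rot[14] = qqq$rqqprpqqpprrqp
  rot[15] = qq$rqqprpqqpprrqpq
  rot[16] = q$rqqprpqqpprrqpqq
  rot[17] = $rqqprpqqpprrqpqqq
Sorted (with $ < everything):
  sorted[0] = $rqqprpqqpprrqpqqq
  sorted[1] = pprrqpqqq$rqqprpqq
  sorted[2] = pqqpprrqpqqq$rqqpr
  sorted[3] = pqqq$rqqprpqqpprrq
  sorted[4] = prpqqpprrqpqqq$rqq
  sorted[5] = prrqpqqq$rqqprpqqp
  sorted[6] = q$rqqprpqqpprrqpqq
  sorted[7] = qpprrqpqqq$rqqprpq
  sorted[8] = qpqqq$rqqprpqqpprr
  sorted[9] = qprpqqpprrqpqqq$rq
  sorted[10] = qq$rqqprpqqpprrqpq
  sorted[11] = qqpprrqpqqq$rqqprp
  sorted[12] = qqprpqqpprrqpqqq$r
  sorted[13] = qqq$rqqprpqqpprrqp
  sorted[14] = rpqqpprrqpqqq$rqqp
  sorted[15] = rqpqqq$rqqprpqqppr
  sorted[16] = rqqprpqqpprrqpqqq$
  sorted[17] = rrqpqqq$rqqprpqqpp
sorted[1] = pprrqpqqq$rqqprpqq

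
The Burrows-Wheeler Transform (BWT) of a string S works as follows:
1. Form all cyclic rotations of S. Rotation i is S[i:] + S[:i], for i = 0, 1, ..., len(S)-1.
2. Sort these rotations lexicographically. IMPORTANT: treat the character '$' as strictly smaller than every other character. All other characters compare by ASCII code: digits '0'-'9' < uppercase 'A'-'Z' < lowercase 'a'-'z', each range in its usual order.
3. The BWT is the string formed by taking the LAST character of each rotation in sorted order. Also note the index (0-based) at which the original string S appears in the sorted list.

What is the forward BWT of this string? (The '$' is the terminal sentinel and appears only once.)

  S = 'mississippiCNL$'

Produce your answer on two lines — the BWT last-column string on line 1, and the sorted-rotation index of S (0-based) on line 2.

All 15 rotations (rotation i = S[i:]+S[:i]):
  rot[0] = mississippiCNL$
  rot[1] = ississippiCNL$m
  rot[2] = ssissippiCNL$mi
  rot[3] = sissippiCNL$mis
  rot[4] = issippiCNL$miss
  rot[5] = ssippiCNL$missi
  rot[6] = sippiCNL$missis
  rot[7] = ippiCNL$mississ
  rot[8] = ppiCNL$mississi
  rot[9] = piCNL$mississip
  rot[10] = iCNL$mississipp
  rot[11] = CNL$mississippi
  rot[12] = NL$mississippiC
  rot[13] = L$mississippiCN
  rot[14] = $mississippiCNL
Sorted (with $ < everything):
  sorted[0] = $mississippiCNL  (last char: 'L')
  sorted[1] = CNL$mississippi  (last char: 'i')
  sorted[2] = L$mississippiCN  (last char: 'N')
  sorted[3] = NL$mississippiC  (last char: 'C')
  sorted[4] = iCNL$mississipp  (last char: 'p')
  sorted[5] = ippiCNL$mississ  (last char: 's')
  sorted[6] = issippiCNL$miss  (last char: 's')
  sorted[7] = ississippiCNL$m  (last char: 'm')
  sorted[8] = mississippiCNL$  (last char: '$')
  sorted[9] = piCNL$mississip  (last char: 'p')
  sorted[10] = ppiCNL$mississi  (last char: 'i')
  sorted[11] = sippiCNL$missis  (last char: 's')
  sorted[12] = sissippiCNL$mis  (last char: 's')
  sorted[13] = ssippiCNL$missi  (last char: 'i')
  sorted[14] = ssissippiCNL$mi  (last char: 'i')
Last column: LiNCpssm$pissii
Original string S is at sorted index 8

Answer: LiNCpssm$pissii
8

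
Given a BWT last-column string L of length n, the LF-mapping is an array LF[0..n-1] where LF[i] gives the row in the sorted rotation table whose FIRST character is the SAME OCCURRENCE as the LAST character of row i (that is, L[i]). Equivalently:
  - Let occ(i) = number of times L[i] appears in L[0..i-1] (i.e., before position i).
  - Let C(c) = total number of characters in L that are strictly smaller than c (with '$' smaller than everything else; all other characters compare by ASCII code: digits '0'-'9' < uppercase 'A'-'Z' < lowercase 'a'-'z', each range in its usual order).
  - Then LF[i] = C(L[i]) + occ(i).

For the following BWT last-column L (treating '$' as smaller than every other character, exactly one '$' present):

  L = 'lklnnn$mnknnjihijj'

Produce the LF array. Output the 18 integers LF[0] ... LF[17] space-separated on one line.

Answer: 9 7 10 12 13 14 0 11 15 8 16 17 4 2 1 3 5 6

Derivation:
Char counts: '$':1, 'h':1, 'i':2, 'j':3, 'k':2, 'l':2, 'm':1, 'n':6
C (first-col start): C('$')=0, C('h')=1, C('i')=2, C('j')=4, C('k')=7, C('l')=9, C('m')=11, C('n')=12
L[0]='l': occ=0, LF[0]=C('l')+0=9+0=9
L[1]='k': occ=0, LF[1]=C('k')+0=7+0=7
L[2]='l': occ=1, LF[2]=C('l')+1=9+1=10
L[3]='n': occ=0, LF[3]=C('n')+0=12+0=12
L[4]='n': occ=1, LF[4]=C('n')+1=12+1=13
L[5]='n': occ=2, LF[5]=C('n')+2=12+2=14
L[6]='$': occ=0, LF[6]=C('$')+0=0+0=0
L[7]='m': occ=0, LF[7]=C('m')+0=11+0=11
L[8]='n': occ=3, LF[8]=C('n')+3=12+3=15
L[9]='k': occ=1, LF[9]=C('k')+1=7+1=8
L[10]='n': occ=4, LF[10]=C('n')+4=12+4=16
L[11]='n': occ=5, LF[11]=C('n')+5=12+5=17
L[12]='j': occ=0, LF[12]=C('j')+0=4+0=4
L[13]='i': occ=0, LF[13]=C('i')+0=2+0=2
L[14]='h': occ=0, LF[14]=C('h')+0=1+0=1
L[15]='i': occ=1, LF[15]=C('i')+1=2+1=3
L[16]='j': occ=1, LF[16]=C('j')+1=4+1=5
L[17]='j': occ=2, LF[17]=C('j')+2=4+2=6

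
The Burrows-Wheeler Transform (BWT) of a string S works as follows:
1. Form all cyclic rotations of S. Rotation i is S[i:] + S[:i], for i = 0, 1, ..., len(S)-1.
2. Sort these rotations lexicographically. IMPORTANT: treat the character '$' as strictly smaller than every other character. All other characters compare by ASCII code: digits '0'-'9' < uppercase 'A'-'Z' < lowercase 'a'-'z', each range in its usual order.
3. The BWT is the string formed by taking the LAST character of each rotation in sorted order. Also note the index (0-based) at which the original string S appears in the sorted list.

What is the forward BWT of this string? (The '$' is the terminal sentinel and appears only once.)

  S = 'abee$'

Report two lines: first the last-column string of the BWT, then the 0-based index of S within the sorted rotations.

All 5 rotations (rotation i = S[i:]+S[:i]):
  rot[0] = abee$
  rot[1] = bee$a
  rot[2] = ee$ab
  rot[3] = e$abe
  rot[4] = $abee
Sorted (with $ < everything):
  sorted[0] = $abee  (last char: 'e')
  sorted[1] = abee$  (last char: '$')
  sorted[2] = bee$a  (last char: 'a')
  sorted[3] = e$abe  (last char: 'e')
  sorted[4] = ee$ab  (last char: 'b')
Last column: e$aeb
Original string S is at sorted index 1

Answer: e$aeb
1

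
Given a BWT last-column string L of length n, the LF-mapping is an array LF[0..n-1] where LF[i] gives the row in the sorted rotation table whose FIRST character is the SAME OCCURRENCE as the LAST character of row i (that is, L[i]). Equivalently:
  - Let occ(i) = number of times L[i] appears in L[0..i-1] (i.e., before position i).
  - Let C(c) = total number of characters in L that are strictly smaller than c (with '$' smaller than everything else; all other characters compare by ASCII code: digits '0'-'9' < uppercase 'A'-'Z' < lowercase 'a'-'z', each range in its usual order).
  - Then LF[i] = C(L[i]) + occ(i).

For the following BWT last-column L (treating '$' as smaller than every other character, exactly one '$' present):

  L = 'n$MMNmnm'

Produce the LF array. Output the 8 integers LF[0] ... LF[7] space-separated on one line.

Answer: 6 0 1 2 3 4 7 5

Derivation:
Char counts: '$':1, 'M':2, 'N':1, 'm':2, 'n':2
C (first-col start): C('$')=0, C('M')=1, C('N')=3, C('m')=4, C('n')=6
L[0]='n': occ=0, LF[0]=C('n')+0=6+0=6
L[1]='$': occ=0, LF[1]=C('$')+0=0+0=0
L[2]='M': occ=0, LF[2]=C('M')+0=1+0=1
L[3]='M': occ=1, LF[3]=C('M')+1=1+1=2
L[4]='N': occ=0, LF[4]=C('N')+0=3+0=3
L[5]='m': occ=0, LF[5]=C('m')+0=4+0=4
L[6]='n': occ=1, LF[6]=C('n')+1=6+1=7
L[7]='m': occ=1, LF[7]=C('m')+1=4+1=5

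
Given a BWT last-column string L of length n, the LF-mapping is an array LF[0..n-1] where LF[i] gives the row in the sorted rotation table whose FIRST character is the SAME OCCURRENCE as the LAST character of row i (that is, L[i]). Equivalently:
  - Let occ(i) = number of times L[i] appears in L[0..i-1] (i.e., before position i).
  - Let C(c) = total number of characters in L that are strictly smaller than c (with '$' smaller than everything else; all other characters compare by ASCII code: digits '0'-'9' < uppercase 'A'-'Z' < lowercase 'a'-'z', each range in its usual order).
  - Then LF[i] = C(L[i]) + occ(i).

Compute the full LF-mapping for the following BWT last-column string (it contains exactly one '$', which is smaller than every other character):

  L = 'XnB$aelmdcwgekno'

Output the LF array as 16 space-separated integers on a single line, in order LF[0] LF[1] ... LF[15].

Answer: 2 12 1 0 3 6 10 11 5 4 15 8 7 9 13 14

Derivation:
Char counts: '$':1, 'B':1, 'X':1, 'a':1, 'c':1, 'd':1, 'e':2, 'g':1, 'k':1, 'l':1, 'm':1, 'n':2, 'o':1, 'w':1
C (first-col start): C('$')=0, C('B')=1, C('X')=2, C('a')=3, C('c')=4, C('d')=5, C('e')=6, C('g')=8, C('k')=9, C('l')=10, C('m')=11, C('n')=12, C('o')=14, C('w')=15
L[0]='X': occ=0, LF[0]=C('X')+0=2+0=2
L[1]='n': occ=0, LF[1]=C('n')+0=12+0=12
L[2]='B': occ=0, LF[2]=C('B')+0=1+0=1
L[3]='$': occ=0, LF[3]=C('$')+0=0+0=0
L[4]='a': occ=0, LF[4]=C('a')+0=3+0=3
L[5]='e': occ=0, LF[5]=C('e')+0=6+0=6
L[6]='l': occ=0, LF[6]=C('l')+0=10+0=10
L[7]='m': occ=0, LF[7]=C('m')+0=11+0=11
L[8]='d': occ=0, LF[8]=C('d')+0=5+0=5
L[9]='c': occ=0, LF[9]=C('c')+0=4+0=4
L[10]='w': occ=0, LF[10]=C('w')+0=15+0=15
L[11]='g': occ=0, LF[11]=C('g')+0=8+0=8
L[12]='e': occ=1, LF[12]=C('e')+1=6+1=7
L[13]='k': occ=0, LF[13]=C('k')+0=9+0=9
L[14]='n': occ=1, LF[14]=C('n')+1=12+1=13
L[15]='o': occ=0, LF[15]=C('o')+0=14+0=14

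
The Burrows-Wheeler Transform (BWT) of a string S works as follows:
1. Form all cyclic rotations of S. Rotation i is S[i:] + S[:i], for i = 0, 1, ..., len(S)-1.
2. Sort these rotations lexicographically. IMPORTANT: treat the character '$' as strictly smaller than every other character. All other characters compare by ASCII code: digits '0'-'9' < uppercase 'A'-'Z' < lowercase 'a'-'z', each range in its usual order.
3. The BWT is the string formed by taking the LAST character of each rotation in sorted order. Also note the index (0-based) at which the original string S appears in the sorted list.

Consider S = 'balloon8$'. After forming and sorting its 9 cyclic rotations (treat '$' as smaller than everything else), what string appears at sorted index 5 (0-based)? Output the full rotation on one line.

Answer: loon8$bal

Derivation:
All 9 rotations (rotation i = S[i:]+S[:i]):
  rot[0] = balloon8$
  rot[1] = alloon8$b
  rot[2] = lloon8$ba
  rot[3] = loon8$bal
  rot[4] = oon8$ball
  rot[5] = on8$ballo
  rot[6] = n8$balloo
  rot[7] = 8$balloon
  rot[8] = $balloon8
Sorted (with $ < everything):
  sorted[0] = $balloon8
  sorted[1] = 8$balloon
  sorted[2] = alloon8$b
  sorted[3] = balloon8$
  sorted[4] = lloon8$ba
  sorted[5] = loon8$bal
  sorted[6] = n8$balloo
  sorted[7] = on8$ballo
  sorted[8] = oon8$ball
sorted[5] = loon8$bal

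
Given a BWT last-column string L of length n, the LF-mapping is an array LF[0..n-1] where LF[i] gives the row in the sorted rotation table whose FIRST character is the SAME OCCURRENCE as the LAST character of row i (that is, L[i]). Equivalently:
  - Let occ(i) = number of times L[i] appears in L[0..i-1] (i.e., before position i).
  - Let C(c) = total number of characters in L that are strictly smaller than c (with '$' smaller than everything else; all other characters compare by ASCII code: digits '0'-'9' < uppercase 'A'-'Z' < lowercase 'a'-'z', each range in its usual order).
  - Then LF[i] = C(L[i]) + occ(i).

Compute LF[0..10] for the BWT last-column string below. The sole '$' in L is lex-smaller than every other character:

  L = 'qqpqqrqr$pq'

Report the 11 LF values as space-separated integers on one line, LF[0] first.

Char counts: '$':1, 'p':2, 'q':6, 'r':2
C (first-col start): C('$')=0, C('p')=1, C('q')=3, C('r')=9
L[0]='q': occ=0, LF[0]=C('q')+0=3+0=3
L[1]='q': occ=1, LF[1]=C('q')+1=3+1=4
L[2]='p': occ=0, LF[2]=C('p')+0=1+0=1
L[3]='q': occ=2, LF[3]=C('q')+2=3+2=5
L[4]='q': occ=3, LF[4]=C('q')+3=3+3=6
L[5]='r': occ=0, LF[5]=C('r')+0=9+0=9
L[6]='q': occ=4, LF[6]=C('q')+4=3+4=7
L[7]='r': occ=1, LF[7]=C('r')+1=9+1=10
L[8]='$': occ=0, LF[8]=C('$')+0=0+0=0
L[9]='p': occ=1, LF[9]=C('p')+1=1+1=2
L[10]='q': occ=5, LF[10]=C('q')+5=3+5=8

Answer: 3 4 1 5 6 9 7 10 0 2 8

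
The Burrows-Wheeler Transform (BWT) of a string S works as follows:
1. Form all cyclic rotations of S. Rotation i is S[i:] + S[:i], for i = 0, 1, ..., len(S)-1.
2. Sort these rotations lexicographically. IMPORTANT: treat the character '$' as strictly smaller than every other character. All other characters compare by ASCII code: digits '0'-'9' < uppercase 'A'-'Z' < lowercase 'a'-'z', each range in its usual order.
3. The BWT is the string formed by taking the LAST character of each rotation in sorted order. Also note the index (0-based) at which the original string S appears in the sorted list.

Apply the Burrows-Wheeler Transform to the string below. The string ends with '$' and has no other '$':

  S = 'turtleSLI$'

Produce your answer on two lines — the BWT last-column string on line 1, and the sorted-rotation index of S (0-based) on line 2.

All 10 rotations (rotation i = S[i:]+S[:i]):
  rot[0] = turtleSLI$
  rot[1] = urtleSLI$t
  rot[2] = rtleSLI$tu
  rot[3] = tleSLI$tur
  rot[4] = leSLI$turt
  rot[5] = eSLI$turtl
  rot[6] = SLI$turtle
  rot[7] = LI$turtleS
  rot[8] = I$turtleSL
  rot[9] = $turtleSLI
Sorted (with $ < everything):
  sorted[0] = $turtleSLI  (last char: 'I')
  sorted[1] = I$turtleSL  (last char: 'L')
  sorted[2] = LI$turtleS  (last char: 'S')
  sorted[3] = SLI$turtle  (last char: 'e')
  sorted[4] = eSLI$turtl  (last char: 'l')
  sorted[5] = leSLI$turt  (last char: 't')
  sorted[6] = rtleSLI$tu  (last char: 'u')
  sorted[7] = tleSLI$tur  (last char: 'r')
  sorted[8] = turtleSLI$  (last char: '$')
  sorted[9] = urtleSLI$t  (last char: 't')
Last column: ILSeltur$t
Original string S is at sorted index 8

Answer: ILSeltur$t
8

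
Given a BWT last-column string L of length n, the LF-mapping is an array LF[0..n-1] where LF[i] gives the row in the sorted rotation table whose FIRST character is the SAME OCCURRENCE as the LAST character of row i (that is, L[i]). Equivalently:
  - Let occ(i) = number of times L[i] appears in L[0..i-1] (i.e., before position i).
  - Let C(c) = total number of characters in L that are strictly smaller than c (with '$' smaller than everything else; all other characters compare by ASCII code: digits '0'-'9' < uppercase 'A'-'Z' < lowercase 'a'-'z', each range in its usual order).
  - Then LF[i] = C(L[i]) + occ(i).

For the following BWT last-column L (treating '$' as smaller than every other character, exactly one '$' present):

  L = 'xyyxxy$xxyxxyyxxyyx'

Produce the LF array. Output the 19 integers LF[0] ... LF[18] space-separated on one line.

Answer: 1 11 12 2 3 13 0 4 5 14 6 7 15 16 8 9 17 18 10

Derivation:
Char counts: '$':1, 'x':10, 'y':8
C (first-col start): C('$')=0, C('x')=1, C('y')=11
L[0]='x': occ=0, LF[0]=C('x')+0=1+0=1
L[1]='y': occ=0, LF[1]=C('y')+0=11+0=11
L[2]='y': occ=1, LF[2]=C('y')+1=11+1=12
L[3]='x': occ=1, LF[3]=C('x')+1=1+1=2
L[4]='x': occ=2, LF[4]=C('x')+2=1+2=3
L[5]='y': occ=2, LF[5]=C('y')+2=11+2=13
L[6]='$': occ=0, LF[6]=C('$')+0=0+0=0
L[7]='x': occ=3, LF[7]=C('x')+3=1+3=4
L[8]='x': occ=4, LF[8]=C('x')+4=1+4=5
L[9]='y': occ=3, LF[9]=C('y')+3=11+3=14
L[10]='x': occ=5, LF[10]=C('x')+5=1+5=6
L[11]='x': occ=6, LF[11]=C('x')+6=1+6=7
L[12]='y': occ=4, LF[12]=C('y')+4=11+4=15
L[13]='y': occ=5, LF[13]=C('y')+5=11+5=16
L[14]='x': occ=7, LF[14]=C('x')+7=1+7=8
L[15]='x': occ=8, LF[15]=C('x')+8=1+8=9
L[16]='y': occ=6, LF[16]=C('y')+6=11+6=17
L[17]='y': occ=7, LF[17]=C('y')+7=11+7=18
L[18]='x': occ=9, LF[18]=C('x')+9=1+9=10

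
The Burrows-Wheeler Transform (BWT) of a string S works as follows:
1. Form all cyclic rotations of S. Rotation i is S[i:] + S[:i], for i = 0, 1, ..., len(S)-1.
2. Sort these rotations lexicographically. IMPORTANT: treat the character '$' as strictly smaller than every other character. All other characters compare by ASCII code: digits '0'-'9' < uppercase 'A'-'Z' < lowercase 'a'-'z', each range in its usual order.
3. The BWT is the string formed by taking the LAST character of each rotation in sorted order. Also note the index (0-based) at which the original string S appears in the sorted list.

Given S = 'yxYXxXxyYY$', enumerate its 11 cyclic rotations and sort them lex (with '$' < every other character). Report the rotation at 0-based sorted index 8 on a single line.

Answer: xyYY$yxYXxX

Derivation:
All 11 rotations (rotation i = S[i:]+S[:i]):
  rot[0] = yxYXxXxyYY$
  rot[1] = xYXxXxyYY$y
  rot[2] = YXxXxyYY$yx
  rot[3] = XxXxyYY$yxY
  rot[4] = xXxyYY$yxYX
  rot[5] = XxyYY$yxYXx
  rot[6] = xyYY$yxYXxX
  rot[7] = yYY$yxYXxXx
  rot[8] = YY$yxYXxXxy
  rot[9] = Y$yxYXxXxyY
  rot[10] = $yxYXxXxyYY
Sorted (with $ < everything):
  sorted[0] = $yxYXxXxyYY
  sorted[1] = XxXxyYY$yxY
  sorted[2] = XxyYY$yxYXx
  sorted[3] = Y$yxYXxXxyY
  sorted[4] = YXxXxyYY$yx
  sorted[5] = YY$yxYXxXxy
  sorted[6] = xXxyYY$yxYX
  sorted[7] = xYXxXxyYY$y
  sorted[8] = xyYY$yxYXxX
  sorted[9] = yYY$yxYXxXx
  sorted[10] = yxYXxXxyYY$
sorted[8] = xyYY$yxYXxX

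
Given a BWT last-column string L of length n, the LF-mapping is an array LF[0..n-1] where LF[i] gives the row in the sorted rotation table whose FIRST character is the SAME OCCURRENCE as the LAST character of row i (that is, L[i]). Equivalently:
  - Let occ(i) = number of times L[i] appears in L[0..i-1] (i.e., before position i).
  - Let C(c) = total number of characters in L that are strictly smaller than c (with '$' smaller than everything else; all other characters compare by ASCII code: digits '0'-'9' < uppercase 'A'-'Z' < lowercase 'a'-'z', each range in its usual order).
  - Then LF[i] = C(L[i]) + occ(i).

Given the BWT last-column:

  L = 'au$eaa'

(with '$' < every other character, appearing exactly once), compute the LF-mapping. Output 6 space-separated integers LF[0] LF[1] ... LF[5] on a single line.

Char counts: '$':1, 'a':3, 'e':1, 'u':1
C (first-col start): C('$')=0, C('a')=1, C('e')=4, C('u')=5
L[0]='a': occ=0, LF[0]=C('a')+0=1+0=1
L[1]='u': occ=0, LF[1]=C('u')+0=5+0=5
L[2]='$': occ=0, LF[2]=C('$')+0=0+0=0
L[3]='e': occ=0, LF[3]=C('e')+0=4+0=4
L[4]='a': occ=1, LF[4]=C('a')+1=1+1=2
L[5]='a': occ=2, LF[5]=C('a')+2=1+2=3

Answer: 1 5 0 4 2 3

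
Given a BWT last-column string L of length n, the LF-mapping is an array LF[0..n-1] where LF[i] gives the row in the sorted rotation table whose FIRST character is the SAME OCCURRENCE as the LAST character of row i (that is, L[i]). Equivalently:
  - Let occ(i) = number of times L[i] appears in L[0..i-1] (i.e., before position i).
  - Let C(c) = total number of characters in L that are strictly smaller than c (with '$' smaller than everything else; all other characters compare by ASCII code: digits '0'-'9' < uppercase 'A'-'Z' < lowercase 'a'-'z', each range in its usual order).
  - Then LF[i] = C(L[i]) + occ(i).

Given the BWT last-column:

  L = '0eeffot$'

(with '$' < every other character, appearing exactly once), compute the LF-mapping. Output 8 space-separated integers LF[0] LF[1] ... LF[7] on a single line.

Char counts: '$':1, '0':1, 'e':2, 'f':2, 'o':1, 't':1
C (first-col start): C('$')=0, C('0')=1, C('e')=2, C('f')=4, C('o')=6, C('t')=7
L[0]='0': occ=0, LF[0]=C('0')+0=1+0=1
L[1]='e': occ=0, LF[1]=C('e')+0=2+0=2
L[2]='e': occ=1, LF[2]=C('e')+1=2+1=3
L[3]='f': occ=0, LF[3]=C('f')+0=4+0=4
L[4]='f': occ=1, LF[4]=C('f')+1=4+1=5
L[5]='o': occ=0, LF[5]=C('o')+0=6+0=6
L[6]='t': occ=0, LF[6]=C('t')+0=7+0=7
L[7]='$': occ=0, LF[7]=C('$')+0=0+0=0

Answer: 1 2 3 4 5 6 7 0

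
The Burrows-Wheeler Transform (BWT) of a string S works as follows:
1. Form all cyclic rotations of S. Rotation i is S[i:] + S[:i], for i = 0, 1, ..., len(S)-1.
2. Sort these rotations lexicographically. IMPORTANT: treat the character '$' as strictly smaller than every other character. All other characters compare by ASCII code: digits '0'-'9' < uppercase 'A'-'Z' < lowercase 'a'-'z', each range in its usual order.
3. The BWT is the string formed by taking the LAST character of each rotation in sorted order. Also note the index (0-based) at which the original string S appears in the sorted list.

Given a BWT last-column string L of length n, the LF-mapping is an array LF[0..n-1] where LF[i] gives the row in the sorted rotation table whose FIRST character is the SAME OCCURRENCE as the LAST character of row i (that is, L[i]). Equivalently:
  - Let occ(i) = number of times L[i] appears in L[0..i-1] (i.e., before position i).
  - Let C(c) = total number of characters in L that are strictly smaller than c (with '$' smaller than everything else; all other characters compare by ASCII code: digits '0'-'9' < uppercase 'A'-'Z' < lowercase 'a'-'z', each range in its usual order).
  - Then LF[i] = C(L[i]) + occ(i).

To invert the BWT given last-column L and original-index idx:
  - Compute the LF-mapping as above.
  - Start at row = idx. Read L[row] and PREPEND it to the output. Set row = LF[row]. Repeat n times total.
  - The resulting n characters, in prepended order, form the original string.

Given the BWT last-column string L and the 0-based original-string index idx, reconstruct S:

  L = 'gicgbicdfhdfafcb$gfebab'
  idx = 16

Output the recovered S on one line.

LF mapping: 17 21 7 18 3 22 8 10 13 20 11 14 1 15 9 4 0 19 16 12 5 2 6
Walk LF starting at row 16, prepending L[row]:
  step 1: row=16, L[16]='$', prepend. Next row=LF[16]=0
  step 2: row=0, L[0]='g', prepend. Next row=LF[0]=17
  step 3: row=17, L[17]='g', prepend. Next row=LF[17]=19
  step 4: row=19, L[19]='e', prepend. Next row=LF[19]=12
  step 5: row=12, L[12]='a', prepend. Next row=LF[12]=1
  step 6: row=1, L[1]='i', prepend. Next row=LF[1]=21
  step 7: row=21, L[21]='a', prepend. Next row=LF[21]=2
  step 8: row=2, L[2]='c', prepend. Next row=LF[2]=7
  step 9: row=7, L[7]='d', prepend. Next row=LF[7]=10
  step 10: row=10, L[10]='d', prepend. Next row=LF[10]=11
  step 11: row=11, L[11]='f', prepend. Next row=LF[11]=14
  step 12: row=14, L[14]='c', prepend. Next row=LF[14]=9
  step 13: row=9, L[9]='h', prepend. Next row=LF[9]=20
  step 14: row=20, L[20]='b', prepend. Next row=LF[20]=5
  step 15: row=5, L[5]='i', prepend. Next row=LF[5]=22
  step 16: row=22, L[22]='b', prepend. Next row=LF[22]=6
  step 17: row=6, L[6]='c', prepend. Next row=LF[6]=8
  step 18: row=8, L[8]='f', prepend. Next row=LF[8]=13
  step 19: row=13, L[13]='f', prepend. Next row=LF[13]=15
  step 20: row=15, L[15]='b', prepend. Next row=LF[15]=4
  step 21: row=4, L[4]='b', prepend. Next row=LF[4]=3
  step 22: row=3, L[3]='g', prepend. Next row=LF[3]=18
  step 23: row=18, L[18]='f', prepend. Next row=LF[18]=16
Reversed output: fgbbffcbibhcfddcaiaegg$

Answer: fgbbffcbibhcfddcaiaegg$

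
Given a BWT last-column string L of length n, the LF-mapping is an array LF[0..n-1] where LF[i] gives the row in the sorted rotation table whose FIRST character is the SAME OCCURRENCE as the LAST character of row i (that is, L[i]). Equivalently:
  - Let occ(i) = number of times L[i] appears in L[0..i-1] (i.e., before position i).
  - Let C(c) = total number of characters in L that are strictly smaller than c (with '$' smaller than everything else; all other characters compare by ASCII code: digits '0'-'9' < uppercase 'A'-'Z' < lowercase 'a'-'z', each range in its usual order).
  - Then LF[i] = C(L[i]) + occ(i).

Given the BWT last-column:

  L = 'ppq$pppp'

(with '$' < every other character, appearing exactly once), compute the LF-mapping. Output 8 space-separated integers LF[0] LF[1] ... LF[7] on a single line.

Answer: 1 2 7 0 3 4 5 6

Derivation:
Char counts: '$':1, 'p':6, 'q':1
C (first-col start): C('$')=0, C('p')=1, C('q')=7
L[0]='p': occ=0, LF[0]=C('p')+0=1+0=1
L[1]='p': occ=1, LF[1]=C('p')+1=1+1=2
L[2]='q': occ=0, LF[2]=C('q')+0=7+0=7
L[3]='$': occ=0, LF[3]=C('$')+0=0+0=0
L[4]='p': occ=2, LF[4]=C('p')+2=1+2=3
L[5]='p': occ=3, LF[5]=C('p')+3=1+3=4
L[6]='p': occ=4, LF[6]=C('p')+4=1+4=5
L[7]='p': occ=5, LF[7]=C('p')+5=1+5=6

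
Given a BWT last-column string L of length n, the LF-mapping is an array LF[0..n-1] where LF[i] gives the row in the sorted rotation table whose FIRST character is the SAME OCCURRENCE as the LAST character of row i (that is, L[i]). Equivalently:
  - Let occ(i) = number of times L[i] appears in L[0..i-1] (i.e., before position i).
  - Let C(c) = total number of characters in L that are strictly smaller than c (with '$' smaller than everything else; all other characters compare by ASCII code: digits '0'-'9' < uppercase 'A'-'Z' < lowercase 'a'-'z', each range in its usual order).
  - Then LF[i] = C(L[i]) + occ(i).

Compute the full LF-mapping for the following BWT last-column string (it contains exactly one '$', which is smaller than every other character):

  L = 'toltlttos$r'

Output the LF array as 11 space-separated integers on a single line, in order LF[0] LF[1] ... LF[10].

Char counts: '$':1, 'l':2, 'o':2, 'r':1, 's':1, 't':4
C (first-col start): C('$')=0, C('l')=1, C('o')=3, C('r')=5, C('s')=6, C('t')=7
L[0]='t': occ=0, LF[0]=C('t')+0=7+0=7
L[1]='o': occ=0, LF[1]=C('o')+0=3+0=3
L[2]='l': occ=0, LF[2]=C('l')+0=1+0=1
L[3]='t': occ=1, LF[3]=C('t')+1=7+1=8
L[4]='l': occ=1, LF[4]=C('l')+1=1+1=2
L[5]='t': occ=2, LF[5]=C('t')+2=7+2=9
L[6]='t': occ=3, LF[6]=C('t')+3=7+3=10
L[7]='o': occ=1, LF[7]=C('o')+1=3+1=4
L[8]='s': occ=0, LF[8]=C('s')+0=6+0=6
L[9]='$': occ=0, LF[9]=C('$')+0=0+0=0
L[10]='r': occ=0, LF[10]=C('r')+0=5+0=5

Answer: 7 3 1 8 2 9 10 4 6 0 5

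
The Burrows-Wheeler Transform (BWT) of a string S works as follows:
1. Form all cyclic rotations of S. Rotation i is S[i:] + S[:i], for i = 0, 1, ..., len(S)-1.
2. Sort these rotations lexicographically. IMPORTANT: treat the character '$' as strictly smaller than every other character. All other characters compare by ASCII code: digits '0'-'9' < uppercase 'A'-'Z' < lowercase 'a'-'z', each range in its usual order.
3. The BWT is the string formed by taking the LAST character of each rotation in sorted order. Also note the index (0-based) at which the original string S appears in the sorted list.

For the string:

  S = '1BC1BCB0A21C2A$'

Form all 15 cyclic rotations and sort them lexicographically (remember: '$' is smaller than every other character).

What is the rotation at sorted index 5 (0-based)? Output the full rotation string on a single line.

Answer: 21C2A$1BC1BCB0A

Derivation:
All 15 rotations (rotation i = S[i:]+S[:i]):
  rot[0] = 1BC1BCB0A21C2A$
  rot[1] = BC1BCB0A21C2A$1
  rot[2] = C1BCB0A21C2A$1B
  rot[3] = 1BCB0A21C2A$1BC
  rot[4] = BCB0A21C2A$1BC1
  rot[5] = CB0A21C2A$1BC1B
  rot[6] = B0A21C2A$1BC1BC
  rot[7] = 0A21C2A$1BC1BCB
  rot[8] = A21C2A$1BC1BCB0
  rot[9] = 21C2A$1BC1BCB0A
  rot[10] = 1C2A$1BC1BCB0A2
  rot[11] = C2A$1BC1BCB0A21
  rot[12] = 2A$1BC1BCB0A21C
  rot[13] = A$1BC1BCB0A21C2
  rot[14] = $1BC1BCB0A21C2A
Sorted (with $ < everything):
  sorted[0] = $1BC1BCB0A21C2A
  sorted[1] = 0A21C2A$1BC1BCB
  sorted[2] = 1BC1BCB0A21C2A$
  sorted[3] = 1BCB0A21C2A$1BC
  sorted[4] = 1C2A$1BC1BCB0A2
  sorted[5] = 21C2A$1BC1BCB0A
  sorted[6] = 2A$1BC1BCB0A21C
  sorted[7] = A$1BC1BCB0A21C2
  sorted[8] = A21C2A$1BC1BCB0
  sorted[9] = B0A21C2A$1BC1BC
  sorted[10] = BC1BCB0A21C2A$1
  sorted[11] = BCB0A21C2A$1BC1
  sorted[12] = C1BCB0A21C2A$1B
  sorted[13] = C2A$1BC1BCB0A21
  sorted[14] = CB0A21C2A$1BC1B
sorted[5] = 21C2A$1BC1BCB0A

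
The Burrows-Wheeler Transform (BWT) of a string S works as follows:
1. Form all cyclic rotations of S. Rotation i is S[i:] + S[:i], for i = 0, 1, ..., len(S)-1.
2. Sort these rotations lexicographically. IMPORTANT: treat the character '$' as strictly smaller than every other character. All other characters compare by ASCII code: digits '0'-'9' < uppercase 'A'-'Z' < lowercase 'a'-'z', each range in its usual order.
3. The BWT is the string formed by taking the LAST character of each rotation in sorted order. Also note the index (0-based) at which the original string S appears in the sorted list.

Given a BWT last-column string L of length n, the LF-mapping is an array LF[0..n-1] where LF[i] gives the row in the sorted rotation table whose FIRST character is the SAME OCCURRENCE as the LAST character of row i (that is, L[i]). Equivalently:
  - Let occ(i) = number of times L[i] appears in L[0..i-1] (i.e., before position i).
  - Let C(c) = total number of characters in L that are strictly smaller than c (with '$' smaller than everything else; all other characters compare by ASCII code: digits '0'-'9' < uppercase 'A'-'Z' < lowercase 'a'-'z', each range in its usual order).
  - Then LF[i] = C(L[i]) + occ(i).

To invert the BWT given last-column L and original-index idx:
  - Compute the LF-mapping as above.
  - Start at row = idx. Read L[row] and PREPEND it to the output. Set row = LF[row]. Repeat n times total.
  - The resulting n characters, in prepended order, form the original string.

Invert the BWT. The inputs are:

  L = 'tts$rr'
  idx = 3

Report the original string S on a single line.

LF mapping: 4 5 3 0 1 2
Walk LF starting at row 3, prepending L[row]:
  step 1: row=3, L[3]='$', prepend. Next row=LF[3]=0
  step 2: row=0, L[0]='t', prepend. Next row=LF[0]=4
  step 3: row=4, L[4]='r', prepend. Next row=LF[4]=1
  step 4: row=1, L[1]='t', prepend. Next row=LF[1]=5
  step 5: row=5, L[5]='r', prepend. Next row=LF[5]=2
  step 6: row=2, L[2]='s', prepend. Next row=LF[2]=3
Reversed output: srtrt$

Answer: srtrt$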